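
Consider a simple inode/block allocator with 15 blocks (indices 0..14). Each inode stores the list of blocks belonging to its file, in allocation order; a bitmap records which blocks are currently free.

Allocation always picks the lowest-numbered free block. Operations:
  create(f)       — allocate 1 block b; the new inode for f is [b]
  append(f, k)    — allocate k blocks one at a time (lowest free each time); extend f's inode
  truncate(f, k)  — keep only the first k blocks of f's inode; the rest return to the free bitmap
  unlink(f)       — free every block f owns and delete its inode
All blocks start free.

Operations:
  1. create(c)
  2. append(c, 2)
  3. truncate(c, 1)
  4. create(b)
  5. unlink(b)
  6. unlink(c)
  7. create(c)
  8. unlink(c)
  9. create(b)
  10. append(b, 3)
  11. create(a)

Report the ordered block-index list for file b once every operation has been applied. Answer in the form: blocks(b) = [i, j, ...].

blocks(b) = [0, 1, 2, 3]

  1. create(c)  ⇒  F..............  {c→[0]}
  2. append(c, 2)  ⇒  FFF............  {c→[0, 1, 2]}
  3. truncate(c, 1)  ⇒  F..............  {c→[0]}
  4. create(b)  ⇒  FF.............  {b→[1]; c→[0]}
  5. unlink(b)  ⇒  F..............  {c→[0]}
  6. unlink(c)  ⇒  ...............  {}
  7. create(c)  ⇒  F..............  {c→[0]}
  8. unlink(c)  ⇒  ...............  {}
  9. create(b)  ⇒  F..............  {b→[0]}
  10. append(b, 3)  ⇒  FFFF...........  {b→[0, 1, 2, 3]}
  11. create(a)  ⇒  FFFFF..........  {a→[4]; b→[0, 1, 2, 3]}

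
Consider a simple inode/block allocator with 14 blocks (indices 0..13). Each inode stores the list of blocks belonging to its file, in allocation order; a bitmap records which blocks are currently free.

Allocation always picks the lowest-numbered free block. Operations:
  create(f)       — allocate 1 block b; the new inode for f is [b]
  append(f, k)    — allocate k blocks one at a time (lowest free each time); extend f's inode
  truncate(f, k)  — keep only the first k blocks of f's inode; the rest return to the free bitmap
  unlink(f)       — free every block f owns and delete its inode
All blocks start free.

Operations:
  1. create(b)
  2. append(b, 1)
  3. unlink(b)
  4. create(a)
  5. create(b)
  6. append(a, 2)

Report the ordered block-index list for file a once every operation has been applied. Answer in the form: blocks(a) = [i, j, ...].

create(b): bitmap=F............. | b=[0]
append(b, 1): bitmap=FF............ | b=[0, 1]
unlink(b): bitmap=.............. | 
create(a): bitmap=F............. | a=[0]
create(b): bitmap=FF............ | a=[0] b=[1]
append(a, 2): bitmap=FFFF.......... | a=[0, 2, 3] b=[1]

blocks(a) = [0, 2, 3]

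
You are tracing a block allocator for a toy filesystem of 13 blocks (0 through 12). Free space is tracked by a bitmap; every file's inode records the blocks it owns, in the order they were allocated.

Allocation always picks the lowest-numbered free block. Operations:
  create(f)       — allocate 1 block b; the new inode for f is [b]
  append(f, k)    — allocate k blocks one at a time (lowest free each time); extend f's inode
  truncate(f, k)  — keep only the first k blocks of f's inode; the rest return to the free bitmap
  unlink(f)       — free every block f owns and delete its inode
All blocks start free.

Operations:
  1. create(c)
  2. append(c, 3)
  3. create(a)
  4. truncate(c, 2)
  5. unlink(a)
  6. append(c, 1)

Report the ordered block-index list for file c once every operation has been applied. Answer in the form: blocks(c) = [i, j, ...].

[1] create(c) — c=0 (map F............)
[2] append(c, 3) — c=0,1,2,3 (map FFFF.........)
[3] create(a) — a=4 c=0,1,2,3 (map FFFFF........)
[4] truncate(c, 2) — a=4 c=0,1 (map FF..F........)
[5] unlink(a) — c=0,1 (map FF...........)
[6] append(c, 1) — c=0,1,2 (map FFF..........)

blocks(c) = [0, 1, 2]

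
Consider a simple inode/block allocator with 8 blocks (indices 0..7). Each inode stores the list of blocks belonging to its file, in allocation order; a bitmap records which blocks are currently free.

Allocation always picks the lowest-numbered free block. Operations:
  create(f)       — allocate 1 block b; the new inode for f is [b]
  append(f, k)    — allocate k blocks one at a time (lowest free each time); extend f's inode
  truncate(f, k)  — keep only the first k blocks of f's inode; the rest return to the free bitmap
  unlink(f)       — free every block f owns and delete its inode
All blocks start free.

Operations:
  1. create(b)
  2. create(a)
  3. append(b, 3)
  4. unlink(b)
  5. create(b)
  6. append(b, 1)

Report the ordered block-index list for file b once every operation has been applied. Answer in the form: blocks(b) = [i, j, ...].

blocks(b) = [0, 2]

[1] create(b) — b=0 (map F.......)
[2] create(a) — a=1 b=0 (map FF......)
[3] append(b, 3) — a=1 b=0,2,3,4 (map FFFFF...)
[4] unlink(b) — a=1 (map .F......)
[5] create(b) — a=1 b=0 (map FF......)
[6] append(b, 1) — a=1 b=0,2 (map FFF.....)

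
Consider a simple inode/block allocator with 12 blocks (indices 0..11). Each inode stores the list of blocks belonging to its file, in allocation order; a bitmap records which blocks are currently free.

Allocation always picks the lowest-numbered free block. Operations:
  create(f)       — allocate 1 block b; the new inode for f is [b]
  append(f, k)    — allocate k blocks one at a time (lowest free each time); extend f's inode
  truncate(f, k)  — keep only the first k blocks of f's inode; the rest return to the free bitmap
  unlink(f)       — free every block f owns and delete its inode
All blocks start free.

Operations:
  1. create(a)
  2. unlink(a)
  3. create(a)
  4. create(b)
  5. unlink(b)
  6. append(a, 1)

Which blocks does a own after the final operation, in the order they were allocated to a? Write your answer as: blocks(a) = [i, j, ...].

  1. create(a)  ⇒  F...........  {a→[0]}
  2. unlink(a)  ⇒  ............  {}
  3. create(a)  ⇒  F...........  {a→[0]}
  4. create(b)  ⇒  FF..........  {a→[0]; b→[1]}
  5. unlink(b)  ⇒  F...........  {a→[0]}
  6. append(a, 1)  ⇒  FF..........  {a→[0, 1]}

blocks(a) = [0, 1]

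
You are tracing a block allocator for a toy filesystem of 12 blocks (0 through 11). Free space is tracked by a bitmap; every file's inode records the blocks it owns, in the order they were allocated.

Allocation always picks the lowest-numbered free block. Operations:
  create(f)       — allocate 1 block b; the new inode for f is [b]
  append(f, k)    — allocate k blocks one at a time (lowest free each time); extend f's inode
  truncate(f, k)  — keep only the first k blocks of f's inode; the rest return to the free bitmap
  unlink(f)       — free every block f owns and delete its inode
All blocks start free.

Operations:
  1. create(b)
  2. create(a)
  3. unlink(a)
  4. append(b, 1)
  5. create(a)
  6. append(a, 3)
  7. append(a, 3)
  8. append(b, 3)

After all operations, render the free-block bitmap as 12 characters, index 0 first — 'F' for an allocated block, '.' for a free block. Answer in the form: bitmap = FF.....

after create(b) → b:[0]  free=[F...........]
after create(a) → a:[1], b:[0]  free=[FF..........]
after unlink(a) → b:[0]  free=[F...........]
after append(b, 1) → b:[0, 1]  free=[FF..........]
after create(a) → a:[2], b:[0, 1]  free=[FFF.........]
after append(a, 3) → a:[2, 3, 4, 5], b:[0, 1]  free=[FFFFFF......]
after append(a, 3) → a:[2, 3, 4, 5, 6, 7, 8], b:[0, 1]  free=[FFFFFFFFF...]
after append(b, 3) → a:[2, 3, 4, 5, 6, 7, 8], b:[0, 1, 9, 10, 11]  free=[FFFFFFFFFFFF]

bitmap = FFFFFFFFFFFF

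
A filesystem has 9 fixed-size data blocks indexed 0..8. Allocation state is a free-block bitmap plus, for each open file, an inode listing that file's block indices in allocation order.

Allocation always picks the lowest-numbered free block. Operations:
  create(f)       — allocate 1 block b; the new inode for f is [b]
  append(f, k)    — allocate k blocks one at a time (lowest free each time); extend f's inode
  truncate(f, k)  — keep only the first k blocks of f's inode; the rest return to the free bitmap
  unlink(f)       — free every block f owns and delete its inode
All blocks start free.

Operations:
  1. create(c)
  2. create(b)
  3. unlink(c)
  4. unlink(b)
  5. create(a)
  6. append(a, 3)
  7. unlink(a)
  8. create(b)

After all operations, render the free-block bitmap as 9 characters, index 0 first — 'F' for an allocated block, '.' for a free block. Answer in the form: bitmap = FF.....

bitmap = F........

after create(c) → c:[0]  free=[F........]
after create(b) → b:[1], c:[0]  free=[FF.......]
after unlink(c) → b:[1]  free=[.F.......]
after unlink(b) →   free=[.........]
after create(a) → a:[0]  free=[F........]
after append(a, 3) → a:[0, 1, 2, 3]  free=[FFFF.....]
after unlink(a) →   free=[.........]
after create(b) → b:[0]  free=[F........]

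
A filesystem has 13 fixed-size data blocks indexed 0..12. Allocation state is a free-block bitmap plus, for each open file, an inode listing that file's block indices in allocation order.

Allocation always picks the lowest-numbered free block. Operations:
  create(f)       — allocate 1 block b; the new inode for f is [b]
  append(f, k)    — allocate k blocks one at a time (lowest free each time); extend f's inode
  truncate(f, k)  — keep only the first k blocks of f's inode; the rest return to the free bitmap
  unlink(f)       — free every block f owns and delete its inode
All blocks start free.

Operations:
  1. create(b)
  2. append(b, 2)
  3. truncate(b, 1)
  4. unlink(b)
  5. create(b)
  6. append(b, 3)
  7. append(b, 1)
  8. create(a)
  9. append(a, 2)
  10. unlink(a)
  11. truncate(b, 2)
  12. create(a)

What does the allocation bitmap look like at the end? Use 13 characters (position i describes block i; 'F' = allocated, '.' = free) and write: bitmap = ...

bitmap = FFF..........

[1] create(b) — b=0 (map F............)
[2] append(b, 2) — b=0,1,2 (map FFF..........)
[3] truncate(b, 1) — b=0 (map F............)
[4] unlink(b) —  (map .............)
[5] create(b) — b=0 (map F............)
[6] append(b, 3) — b=0,1,2,3 (map FFFF.........)
[7] append(b, 1) — b=0,1,2,3,4 (map FFFFF........)
[8] create(a) — a=5 b=0,1,2,3,4 (map FFFFFF.......)
[9] append(a, 2) — a=5,6,7 b=0,1,2,3,4 (map FFFFFFFF.....)
[10] unlink(a) — b=0,1,2,3,4 (map FFFFF........)
[11] truncate(b, 2) — b=0,1 (map FF...........)
[12] create(a) — a=2 b=0,1 (map FFF..........)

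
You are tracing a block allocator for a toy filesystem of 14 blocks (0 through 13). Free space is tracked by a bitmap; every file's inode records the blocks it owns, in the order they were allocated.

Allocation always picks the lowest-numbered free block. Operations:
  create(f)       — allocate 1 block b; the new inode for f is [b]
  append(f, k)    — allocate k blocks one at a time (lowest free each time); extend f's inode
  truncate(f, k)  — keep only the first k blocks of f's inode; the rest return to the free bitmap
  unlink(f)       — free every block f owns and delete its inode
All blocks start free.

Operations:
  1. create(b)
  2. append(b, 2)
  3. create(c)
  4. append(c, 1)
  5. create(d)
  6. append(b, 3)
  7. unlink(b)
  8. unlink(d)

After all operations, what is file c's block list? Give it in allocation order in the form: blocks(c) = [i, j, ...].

[1] create(b) — b=0 (map F.............)
[2] append(b, 2) — b=0,1,2 (map FFF...........)
[3] create(c) — b=0,1,2 c=3 (map FFFF..........)
[4] append(c, 1) — b=0,1,2 c=3,4 (map FFFFF.........)
[5] create(d) — b=0,1,2 c=3,4 d=5 (map FFFFFF........)
[6] append(b, 3) — b=0,1,2,6,7,8 c=3,4 d=5 (map FFFFFFFFF.....)
[7] unlink(b) — c=3,4 d=5 (map ...FFF........)
[8] unlink(d) — c=3,4 (map ...FF.........)

blocks(c) = [3, 4]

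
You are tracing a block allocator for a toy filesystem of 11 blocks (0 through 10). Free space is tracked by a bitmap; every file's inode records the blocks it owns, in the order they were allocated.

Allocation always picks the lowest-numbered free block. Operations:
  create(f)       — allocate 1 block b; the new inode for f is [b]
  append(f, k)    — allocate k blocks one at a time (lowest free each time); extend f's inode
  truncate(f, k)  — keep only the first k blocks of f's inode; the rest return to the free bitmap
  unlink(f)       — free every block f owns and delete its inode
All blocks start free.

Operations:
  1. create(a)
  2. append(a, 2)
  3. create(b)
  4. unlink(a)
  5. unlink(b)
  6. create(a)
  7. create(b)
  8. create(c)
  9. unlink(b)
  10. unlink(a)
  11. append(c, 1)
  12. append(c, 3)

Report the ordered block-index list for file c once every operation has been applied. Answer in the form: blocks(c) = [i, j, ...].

blocks(c) = [2, 0, 1, 3, 4]

  1. create(a)  ⇒  F..........  {a→[0]}
  2. append(a, 2)  ⇒  FFF........  {a→[0, 1, 2]}
  3. create(b)  ⇒  FFFF.......  {a→[0, 1, 2]; b→[3]}
  4. unlink(a)  ⇒  ...F.......  {b→[3]}
  5. unlink(b)  ⇒  ...........  {}
  6. create(a)  ⇒  F..........  {a→[0]}
  7. create(b)  ⇒  FF.........  {a→[0]; b→[1]}
  8. create(c)  ⇒  FFF........  {a→[0]; b→[1]; c→[2]}
  9. unlink(b)  ⇒  F.F........  {a→[0]; c→[2]}
  10. unlink(a)  ⇒  ..F........  {c→[2]}
  11. append(c, 1)  ⇒  F.F........  {c→[2, 0]}
  12. append(c, 3)  ⇒  FFFFF......  {c→[2, 0, 1, 3, 4]}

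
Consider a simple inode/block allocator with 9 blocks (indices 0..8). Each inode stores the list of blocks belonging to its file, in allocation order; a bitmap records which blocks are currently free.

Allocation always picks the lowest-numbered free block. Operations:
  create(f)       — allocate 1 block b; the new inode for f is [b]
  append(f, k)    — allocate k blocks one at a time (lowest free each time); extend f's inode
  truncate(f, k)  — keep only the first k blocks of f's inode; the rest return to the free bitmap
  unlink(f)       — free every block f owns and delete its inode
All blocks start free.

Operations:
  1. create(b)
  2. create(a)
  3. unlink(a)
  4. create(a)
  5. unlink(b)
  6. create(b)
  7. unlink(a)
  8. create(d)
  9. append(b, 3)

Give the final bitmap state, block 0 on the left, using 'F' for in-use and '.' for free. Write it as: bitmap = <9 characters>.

bitmap = FFFFF....

  1. create(b)  ⇒  F........  {b→[0]}
  2. create(a)  ⇒  FF.......  {a→[1]; b→[0]}
  3. unlink(a)  ⇒  F........  {b→[0]}
  4. create(a)  ⇒  FF.......  {a→[1]; b→[0]}
  5. unlink(b)  ⇒  .F.......  {a→[1]}
  6. create(b)  ⇒  FF.......  {a→[1]; b→[0]}
  7. unlink(a)  ⇒  F........  {b→[0]}
  8. create(d)  ⇒  FF.......  {b→[0]; d→[1]}
  9. append(b, 3)  ⇒  FFFFF....  {b→[0, 2, 3, 4]; d→[1]}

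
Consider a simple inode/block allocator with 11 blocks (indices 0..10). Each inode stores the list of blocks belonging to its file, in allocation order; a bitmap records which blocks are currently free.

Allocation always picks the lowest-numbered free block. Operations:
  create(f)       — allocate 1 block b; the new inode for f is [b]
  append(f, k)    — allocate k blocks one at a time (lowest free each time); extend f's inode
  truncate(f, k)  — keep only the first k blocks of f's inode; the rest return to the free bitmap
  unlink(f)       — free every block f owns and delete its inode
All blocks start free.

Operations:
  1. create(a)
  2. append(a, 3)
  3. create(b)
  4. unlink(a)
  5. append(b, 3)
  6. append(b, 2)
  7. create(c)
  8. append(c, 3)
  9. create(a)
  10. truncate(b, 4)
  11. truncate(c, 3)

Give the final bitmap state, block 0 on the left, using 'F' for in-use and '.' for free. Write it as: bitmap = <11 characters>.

  1. create(a)  ⇒  F..........  {a→[0]}
  2. append(a, 3)  ⇒  FFFF.......  {a→[0, 1, 2, 3]}
  3. create(b)  ⇒  FFFFF......  {a→[0, 1, 2, 3]; b→[4]}
  4. unlink(a)  ⇒  ....F......  {b→[4]}
  5. append(b, 3)  ⇒  FFF.F......  {b→[4, 0, 1, 2]}
  6. append(b, 2)  ⇒  FFFFFF.....  {b→[4, 0, 1, 2, 3, 5]}
  7. create(c)  ⇒  FFFFFFF....  {b→[4, 0, 1, 2, 3, 5]; c→[6]}
  8. append(c, 3)  ⇒  FFFFFFFFFF.  {b→[4, 0, 1, 2, 3, 5]; c→[6, 7, 8, 9]}
  9. create(a)  ⇒  FFFFFFFFFFF  {a→[10]; b→[4, 0, 1, 2, 3, 5]; c→[6, 7, 8, 9]}
  10. truncate(b, 4)  ⇒  FFF.F.FFFFF  {a→[10]; b→[4, 0, 1, 2]; c→[6, 7, 8, 9]}
  11. truncate(c, 3)  ⇒  FFF.F.FFF.F  {a→[10]; b→[4, 0, 1, 2]; c→[6, 7, 8]}

bitmap = FFF.F.FFF.F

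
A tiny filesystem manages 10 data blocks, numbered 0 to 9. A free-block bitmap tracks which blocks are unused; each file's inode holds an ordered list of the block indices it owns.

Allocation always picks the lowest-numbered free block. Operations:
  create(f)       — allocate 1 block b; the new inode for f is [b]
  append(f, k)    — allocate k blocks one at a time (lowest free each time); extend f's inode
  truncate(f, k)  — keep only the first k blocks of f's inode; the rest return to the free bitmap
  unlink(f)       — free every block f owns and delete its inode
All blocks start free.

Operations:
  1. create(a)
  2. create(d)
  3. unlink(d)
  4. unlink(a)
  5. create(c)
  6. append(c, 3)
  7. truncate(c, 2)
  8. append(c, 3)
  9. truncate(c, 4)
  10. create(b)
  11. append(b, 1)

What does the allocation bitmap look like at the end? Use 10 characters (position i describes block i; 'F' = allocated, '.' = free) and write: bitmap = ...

create(a): bitmap=F......... | a=[0]
create(d): bitmap=FF........ | a=[0] d=[1]
unlink(d): bitmap=F......... | a=[0]
unlink(a): bitmap=.......... | 
create(c): bitmap=F......... | c=[0]
append(c, 3): bitmap=FFFF...... | c=[0, 1, 2, 3]
truncate(c, 2): bitmap=FF........ | c=[0, 1]
append(c, 3): bitmap=FFFFF..... | c=[0, 1, 2, 3, 4]
truncate(c, 4): bitmap=FFFF...... | c=[0, 1, 2, 3]
create(b): bitmap=FFFFF..... | b=[4] c=[0, 1, 2, 3]
append(b, 1): bitmap=FFFFFF.... | b=[4, 5] c=[0, 1, 2, 3]

bitmap = FFFFFF....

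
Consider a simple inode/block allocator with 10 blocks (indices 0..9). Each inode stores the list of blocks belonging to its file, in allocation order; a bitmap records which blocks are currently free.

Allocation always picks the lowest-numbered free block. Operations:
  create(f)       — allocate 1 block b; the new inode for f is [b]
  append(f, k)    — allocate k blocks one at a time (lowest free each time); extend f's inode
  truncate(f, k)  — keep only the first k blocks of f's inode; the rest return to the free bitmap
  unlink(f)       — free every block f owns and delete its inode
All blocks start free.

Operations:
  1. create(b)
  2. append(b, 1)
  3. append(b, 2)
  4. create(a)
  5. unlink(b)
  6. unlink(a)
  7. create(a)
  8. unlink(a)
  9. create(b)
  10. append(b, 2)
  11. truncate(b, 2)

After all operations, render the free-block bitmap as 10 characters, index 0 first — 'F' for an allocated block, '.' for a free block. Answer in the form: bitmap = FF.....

after create(b) → b:[0]  free=[F.........]
after append(b, 1) → b:[0, 1]  free=[FF........]
after append(b, 2) → b:[0, 1, 2, 3]  free=[FFFF......]
after create(a) → a:[4], b:[0, 1, 2, 3]  free=[FFFFF.....]
after unlink(b) → a:[4]  free=[....F.....]
after unlink(a) →   free=[..........]
after create(a) → a:[0]  free=[F.........]
after unlink(a) →   free=[..........]
after create(b) → b:[0]  free=[F.........]
after append(b, 2) → b:[0, 1, 2]  free=[FFF.......]
after truncate(b, 2) → b:[0, 1]  free=[FF........]

bitmap = FF........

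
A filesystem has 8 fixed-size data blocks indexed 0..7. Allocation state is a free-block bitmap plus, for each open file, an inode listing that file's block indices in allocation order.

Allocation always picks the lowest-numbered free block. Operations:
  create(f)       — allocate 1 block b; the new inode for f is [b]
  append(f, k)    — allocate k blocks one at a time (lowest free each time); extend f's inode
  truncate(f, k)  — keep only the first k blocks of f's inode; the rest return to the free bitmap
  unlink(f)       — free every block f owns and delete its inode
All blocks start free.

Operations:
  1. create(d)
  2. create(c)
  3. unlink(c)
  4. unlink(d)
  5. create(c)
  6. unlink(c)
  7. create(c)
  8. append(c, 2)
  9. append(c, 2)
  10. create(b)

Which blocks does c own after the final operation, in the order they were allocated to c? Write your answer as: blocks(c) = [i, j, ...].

blocks(c) = [0, 1, 2, 3, 4]

[1] create(d) — d=0 (map F.......)
[2] create(c) — c=1 d=0 (map FF......)
[3] unlink(c) — d=0 (map F.......)
[4] unlink(d) —  (map ........)
[5] create(c) — c=0 (map F.......)
[6] unlink(c) —  (map ........)
[7] create(c) — c=0 (map F.......)
[8] append(c, 2) — c=0,1,2 (map FFF.....)
[9] append(c, 2) — c=0,1,2,3,4 (map FFFFF...)
[10] create(b) — b=5 c=0,1,2,3,4 (map FFFFFF..)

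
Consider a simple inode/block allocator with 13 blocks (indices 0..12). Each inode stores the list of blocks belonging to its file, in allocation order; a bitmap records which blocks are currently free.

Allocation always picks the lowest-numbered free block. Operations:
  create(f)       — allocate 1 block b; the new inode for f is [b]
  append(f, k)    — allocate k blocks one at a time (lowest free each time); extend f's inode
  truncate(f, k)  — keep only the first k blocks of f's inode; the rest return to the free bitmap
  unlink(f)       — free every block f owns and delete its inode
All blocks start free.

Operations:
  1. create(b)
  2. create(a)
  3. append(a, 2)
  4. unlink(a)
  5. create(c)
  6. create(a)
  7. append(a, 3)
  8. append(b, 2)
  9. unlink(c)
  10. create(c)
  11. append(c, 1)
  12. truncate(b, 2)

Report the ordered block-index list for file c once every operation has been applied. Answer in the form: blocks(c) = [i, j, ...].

[1] create(b) — b=0 (map F............)
[2] create(a) — a=1 b=0 (map FF...........)
[3] append(a, 2) — a=1,2,3 b=0 (map FFFF.........)
[4] unlink(a) — b=0 (map F............)
[5] create(c) — b=0 c=1 (map FF...........)
[6] create(a) — a=2 b=0 c=1 (map FFF..........)
[7] append(a, 3) — a=2,3,4,5 b=0 c=1 (map FFFFFF.......)
[8] append(b, 2) — a=2,3,4,5 b=0,6,7 c=1 (map FFFFFFFF.....)
[9] unlink(c) — a=2,3,4,5 b=0,6,7 (map F.FFFFFF.....)
[10] create(c) — a=2,3,4,5 b=0,6,7 c=1 (map FFFFFFFF.....)
[11] append(c, 1) — a=2,3,4,5 b=0,6,7 c=1,8 (map FFFFFFFFF....)
[12] truncate(b, 2) — a=2,3,4,5 b=0,6 c=1,8 (map FFFFFFF.F....)

blocks(c) = [1, 8]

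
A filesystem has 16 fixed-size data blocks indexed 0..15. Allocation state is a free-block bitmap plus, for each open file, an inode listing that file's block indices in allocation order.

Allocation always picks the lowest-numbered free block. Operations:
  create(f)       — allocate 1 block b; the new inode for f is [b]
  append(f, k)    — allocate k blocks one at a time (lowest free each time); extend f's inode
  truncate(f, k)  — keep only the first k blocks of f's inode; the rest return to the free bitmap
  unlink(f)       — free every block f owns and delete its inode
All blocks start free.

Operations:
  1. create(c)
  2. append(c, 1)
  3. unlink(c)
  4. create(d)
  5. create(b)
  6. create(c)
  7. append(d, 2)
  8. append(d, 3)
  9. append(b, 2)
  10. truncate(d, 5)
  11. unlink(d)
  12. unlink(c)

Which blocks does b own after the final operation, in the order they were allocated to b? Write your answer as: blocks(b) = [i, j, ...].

blocks(b) = [1, 8, 9]

after create(c) → c:[0]  free=[F...............]
after append(c, 1) → c:[0, 1]  free=[FF..............]
after unlink(c) →   free=[................]
after create(d) → d:[0]  free=[F...............]
after create(b) → b:[1], d:[0]  free=[FF..............]
after create(c) → b:[1], c:[2], d:[0]  free=[FFF.............]
after append(d, 2) → b:[1], c:[2], d:[0, 3, 4]  free=[FFFFF...........]
after append(d, 3) → b:[1], c:[2], d:[0, 3, 4, 5, 6, 7]  free=[FFFFFFFF........]
after append(b, 2) → b:[1, 8, 9], c:[2], d:[0, 3, 4, 5, 6, 7]  free=[FFFFFFFFFF......]
after truncate(d, 5) → b:[1, 8, 9], c:[2], d:[0, 3, 4, 5, 6]  free=[FFFFFFF.FF......]
after unlink(d) → b:[1, 8, 9], c:[2]  free=[.FF.....FF......]
after unlink(c) → b:[1, 8, 9]  free=[.F......FF......]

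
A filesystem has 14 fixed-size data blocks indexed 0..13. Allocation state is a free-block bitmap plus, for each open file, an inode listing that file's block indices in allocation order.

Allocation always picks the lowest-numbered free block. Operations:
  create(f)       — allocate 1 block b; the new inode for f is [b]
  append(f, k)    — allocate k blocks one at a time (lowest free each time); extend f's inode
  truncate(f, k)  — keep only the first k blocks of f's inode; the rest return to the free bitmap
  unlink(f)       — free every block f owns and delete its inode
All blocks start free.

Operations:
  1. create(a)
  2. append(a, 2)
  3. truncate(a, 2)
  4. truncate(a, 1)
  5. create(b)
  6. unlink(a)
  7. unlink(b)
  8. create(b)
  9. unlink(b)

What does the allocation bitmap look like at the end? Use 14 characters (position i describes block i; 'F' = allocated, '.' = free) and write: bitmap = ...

bitmap = ..............

[1] create(a) — a=0 (map F.............)
[2] append(a, 2) — a=0,1,2 (map FFF...........)
[3] truncate(a, 2) — a=0,1 (map FF............)
[4] truncate(a, 1) — a=0 (map F.............)
[5] create(b) — a=0 b=1 (map FF............)
[6] unlink(a) — b=1 (map .F............)
[7] unlink(b) —  (map ..............)
[8] create(b) — b=0 (map F.............)
[9] unlink(b) —  (map ..............)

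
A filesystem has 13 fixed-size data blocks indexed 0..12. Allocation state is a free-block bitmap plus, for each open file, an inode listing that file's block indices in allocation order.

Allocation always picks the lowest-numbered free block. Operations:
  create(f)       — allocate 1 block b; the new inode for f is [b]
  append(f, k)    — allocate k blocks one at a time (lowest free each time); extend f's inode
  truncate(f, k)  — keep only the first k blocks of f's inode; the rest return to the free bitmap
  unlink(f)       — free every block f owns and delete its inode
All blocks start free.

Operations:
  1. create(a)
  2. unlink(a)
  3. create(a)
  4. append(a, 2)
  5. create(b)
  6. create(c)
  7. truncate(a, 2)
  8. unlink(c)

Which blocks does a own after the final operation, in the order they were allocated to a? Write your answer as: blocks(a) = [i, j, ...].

  1. create(a)  ⇒  F............  {a→[0]}
  2. unlink(a)  ⇒  .............  {}
  3. create(a)  ⇒  F............  {a→[0]}
  4. append(a, 2)  ⇒  FFF..........  {a→[0, 1, 2]}
  5. create(b)  ⇒  FFFF.........  {a→[0, 1, 2]; b→[3]}
  6. create(c)  ⇒  FFFFF........  {a→[0, 1, 2]; b→[3]; c→[4]}
  7. truncate(a, 2)  ⇒  FF.FF........  {a→[0, 1]; b→[3]; c→[4]}
  8. unlink(c)  ⇒  FF.F.........  {a→[0, 1]; b→[3]}

blocks(a) = [0, 1]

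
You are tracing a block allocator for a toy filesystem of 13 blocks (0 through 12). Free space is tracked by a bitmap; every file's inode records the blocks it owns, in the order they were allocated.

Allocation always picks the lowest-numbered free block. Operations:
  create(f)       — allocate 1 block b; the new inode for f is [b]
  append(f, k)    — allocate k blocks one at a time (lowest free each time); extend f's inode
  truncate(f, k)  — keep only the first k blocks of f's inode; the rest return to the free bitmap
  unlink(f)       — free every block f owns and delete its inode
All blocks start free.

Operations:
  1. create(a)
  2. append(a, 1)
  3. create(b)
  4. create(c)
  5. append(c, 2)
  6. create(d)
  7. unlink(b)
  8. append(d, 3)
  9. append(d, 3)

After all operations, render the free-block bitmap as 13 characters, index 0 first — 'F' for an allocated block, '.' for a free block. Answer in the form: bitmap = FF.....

bitmap = FFFFFFFFFFFF.

create(a): bitmap=F............ | a=[0]
append(a, 1): bitmap=FF........... | a=[0, 1]
create(b): bitmap=FFF.......... | a=[0, 1] b=[2]
create(c): bitmap=FFFF......... | a=[0, 1] b=[2] c=[3]
append(c, 2): bitmap=FFFFFF....... | a=[0, 1] b=[2] c=[3, 4, 5]
create(d): bitmap=FFFFFFF...... | a=[0, 1] b=[2] c=[3, 4, 5] d=[6]
unlink(b): bitmap=FF.FFFF...... | a=[0, 1] c=[3, 4, 5] d=[6]
append(d, 3): bitmap=FFFFFFFFF.... | a=[0, 1] c=[3, 4, 5] d=[6, 2, 7, 8]
append(d, 3): bitmap=FFFFFFFFFFFF. | a=[0, 1] c=[3, 4, 5] d=[6, 2, 7, 8, 9, 10, 11]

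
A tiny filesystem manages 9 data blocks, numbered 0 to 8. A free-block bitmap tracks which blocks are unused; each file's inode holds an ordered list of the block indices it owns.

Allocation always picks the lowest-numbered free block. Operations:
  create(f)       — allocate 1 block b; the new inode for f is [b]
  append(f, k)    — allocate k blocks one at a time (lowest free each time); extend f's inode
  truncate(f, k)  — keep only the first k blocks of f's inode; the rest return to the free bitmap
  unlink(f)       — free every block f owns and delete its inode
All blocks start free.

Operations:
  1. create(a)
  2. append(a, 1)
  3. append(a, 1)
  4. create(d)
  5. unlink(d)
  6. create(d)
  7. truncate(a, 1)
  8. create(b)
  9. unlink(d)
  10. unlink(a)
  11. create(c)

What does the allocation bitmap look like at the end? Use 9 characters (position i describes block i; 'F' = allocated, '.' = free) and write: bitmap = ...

[1] create(a) — a=0 (map F........)
[2] append(a, 1) — a=0,1 (map FF.......)
[3] append(a, 1) — a=0,1,2 (map FFF......)
[4] create(d) — a=0,1,2 d=3 (map FFFF.....)
[5] unlink(d) — a=0,1,2 (map FFF......)
[6] create(d) — a=0,1,2 d=3 (map FFFF.....)
[7] truncate(a, 1) — a=0 d=3 (map F..F.....)
[8] create(b) — a=0 b=1 d=3 (map FF.F.....)
[9] unlink(d) — a=0 b=1 (map FF.......)
[10] unlink(a) — b=1 (map .F.......)
[11] create(c) — b=1 c=0 (map FF.......)

bitmap = FF.......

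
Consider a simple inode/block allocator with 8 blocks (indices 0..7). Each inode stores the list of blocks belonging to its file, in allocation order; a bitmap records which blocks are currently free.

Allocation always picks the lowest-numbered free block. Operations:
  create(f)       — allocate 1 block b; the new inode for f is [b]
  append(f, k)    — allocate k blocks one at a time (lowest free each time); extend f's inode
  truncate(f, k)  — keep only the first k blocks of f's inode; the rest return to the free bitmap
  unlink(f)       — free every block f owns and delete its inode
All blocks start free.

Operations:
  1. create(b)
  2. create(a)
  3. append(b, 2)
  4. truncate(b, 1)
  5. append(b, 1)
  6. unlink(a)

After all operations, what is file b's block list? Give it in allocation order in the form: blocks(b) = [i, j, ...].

after create(b) → b:[0]  free=[F.......]
after create(a) → a:[1], b:[0]  free=[FF......]
after append(b, 2) → a:[1], b:[0, 2, 3]  free=[FFFF....]
after truncate(b, 1) → a:[1], b:[0]  free=[FF......]
after append(b, 1) → a:[1], b:[0, 2]  free=[FFF.....]
after unlink(a) → b:[0, 2]  free=[F.F.....]

blocks(b) = [0, 2]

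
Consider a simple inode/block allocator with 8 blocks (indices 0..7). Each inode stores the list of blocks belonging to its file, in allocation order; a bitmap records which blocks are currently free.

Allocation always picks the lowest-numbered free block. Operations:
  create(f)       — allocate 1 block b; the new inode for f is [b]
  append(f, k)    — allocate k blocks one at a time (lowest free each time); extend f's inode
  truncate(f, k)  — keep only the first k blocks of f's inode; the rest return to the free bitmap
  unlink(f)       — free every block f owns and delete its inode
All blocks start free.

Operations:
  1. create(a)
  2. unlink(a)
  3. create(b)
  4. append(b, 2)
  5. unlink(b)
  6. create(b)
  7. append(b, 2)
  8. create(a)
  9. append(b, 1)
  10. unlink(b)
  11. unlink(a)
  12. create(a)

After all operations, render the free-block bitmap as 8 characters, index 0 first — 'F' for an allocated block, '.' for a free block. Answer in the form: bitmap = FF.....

bitmap = F.......

  1. create(a)  ⇒  F.......  {a→[0]}
  2. unlink(a)  ⇒  ........  {}
  3. create(b)  ⇒  F.......  {b→[0]}
  4. append(b, 2)  ⇒  FFF.....  {b→[0, 1, 2]}
  5. unlink(b)  ⇒  ........  {}
  6. create(b)  ⇒  F.......  {b→[0]}
  7. append(b, 2)  ⇒  FFF.....  {b→[0, 1, 2]}
  8. create(a)  ⇒  FFFF....  {a→[3]; b→[0, 1, 2]}
  9. append(b, 1)  ⇒  FFFFF...  {a→[3]; b→[0, 1, 2, 4]}
  10. unlink(b)  ⇒  ...F....  {a→[3]}
  11. unlink(a)  ⇒  ........  {}
  12. create(a)  ⇒  F.......  {a→[0]}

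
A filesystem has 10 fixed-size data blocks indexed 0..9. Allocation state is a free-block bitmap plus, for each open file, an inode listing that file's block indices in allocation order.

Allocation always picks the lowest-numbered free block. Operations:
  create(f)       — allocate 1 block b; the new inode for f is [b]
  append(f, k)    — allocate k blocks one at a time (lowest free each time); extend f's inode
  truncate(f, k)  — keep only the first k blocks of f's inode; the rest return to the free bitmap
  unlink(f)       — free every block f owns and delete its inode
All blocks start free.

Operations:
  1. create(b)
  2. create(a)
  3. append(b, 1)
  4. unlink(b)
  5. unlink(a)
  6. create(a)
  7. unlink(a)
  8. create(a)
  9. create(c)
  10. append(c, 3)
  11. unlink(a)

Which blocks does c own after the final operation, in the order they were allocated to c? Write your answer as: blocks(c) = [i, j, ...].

blocks(c) = [1, 2, 3, 4]

after create(b) → b:[0]  free=[F.........]
after create(a) → a:[1], b:[0]  free=[FF........]
after append(b, 1) → a:[1], b:[0, 2]  free=[FFF.......]
after unlink(b) → a:[1]  free=[.F........]
after unlink(a) →   free=[..........]
after create(a) → a:[0]  free=[F.........]
after unlink(a) →   free=[..........]
after create(a) → a:[0]  free=[F.........]
after create(c) → a:[0], c:[1]  free=[FF........]
after append(c, 3) → a:[0], c:[1, 2, 3, 4]  free=[FFFFF.....]
after unlink(a) → c:[1, 2, 3, 4]  free=[.FFFF.....]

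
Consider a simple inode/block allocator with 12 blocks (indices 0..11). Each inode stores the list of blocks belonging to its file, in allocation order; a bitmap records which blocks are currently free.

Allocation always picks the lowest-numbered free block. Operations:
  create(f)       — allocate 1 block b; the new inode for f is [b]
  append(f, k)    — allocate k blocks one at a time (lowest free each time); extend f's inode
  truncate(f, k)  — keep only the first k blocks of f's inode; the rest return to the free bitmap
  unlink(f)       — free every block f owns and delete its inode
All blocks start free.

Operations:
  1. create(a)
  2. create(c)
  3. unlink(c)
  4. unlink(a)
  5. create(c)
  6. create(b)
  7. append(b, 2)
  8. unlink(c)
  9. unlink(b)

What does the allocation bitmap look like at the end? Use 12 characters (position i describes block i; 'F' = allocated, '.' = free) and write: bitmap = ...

[1] create(a) — a=0 (map F...........)
[2] create(c) — a=0 c=1 (map FF..........)
[3] unlink(c) — a=0 (map F...........)
[4] unlink(a) —  (map ............)
[5] create(c) — c=0 (map F...........)
[6] create(b) — b=1 c=0 (map FF..........)
[7] append(b, 2) — b=1,2,3 c=0 (map FFFF........)
[8] unlink(c) — b=1,2,3 (map .FFF........)
[9] unlink(b) —  (map ............)

bitmap = ............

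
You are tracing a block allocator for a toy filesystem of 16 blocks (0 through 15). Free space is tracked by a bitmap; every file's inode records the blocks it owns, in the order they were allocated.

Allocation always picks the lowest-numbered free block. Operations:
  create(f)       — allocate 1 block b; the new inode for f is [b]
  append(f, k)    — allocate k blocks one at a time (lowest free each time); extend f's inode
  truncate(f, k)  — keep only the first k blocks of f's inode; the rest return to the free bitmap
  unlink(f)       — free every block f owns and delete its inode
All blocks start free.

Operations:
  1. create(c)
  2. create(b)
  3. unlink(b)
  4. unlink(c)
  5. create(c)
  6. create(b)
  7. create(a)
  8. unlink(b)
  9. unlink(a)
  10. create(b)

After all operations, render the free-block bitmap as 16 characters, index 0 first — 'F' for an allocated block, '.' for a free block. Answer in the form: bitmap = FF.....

bitmap = FF..............

[1] create(c) — c=0 (map F...............)
[2] create(b) — b=1 c=0 (map FF..............)
[3] unlink(b) — c=0 (map F...............)
[4] unlink(c) —  (map ................)
[5] create(c) — c=0 (map F...............)
[6] create(b) — b=1 c=0 (map FF..............)
[7] create(a) — a=2 b=1 c=0 (map FFF.............)
[8] unlink(b) — a=2 c=0 (map F.F.............)
[9] unlink(a) — c=0 (map F...............)
[10] create(b) — b=1 c=0 (map FF..............)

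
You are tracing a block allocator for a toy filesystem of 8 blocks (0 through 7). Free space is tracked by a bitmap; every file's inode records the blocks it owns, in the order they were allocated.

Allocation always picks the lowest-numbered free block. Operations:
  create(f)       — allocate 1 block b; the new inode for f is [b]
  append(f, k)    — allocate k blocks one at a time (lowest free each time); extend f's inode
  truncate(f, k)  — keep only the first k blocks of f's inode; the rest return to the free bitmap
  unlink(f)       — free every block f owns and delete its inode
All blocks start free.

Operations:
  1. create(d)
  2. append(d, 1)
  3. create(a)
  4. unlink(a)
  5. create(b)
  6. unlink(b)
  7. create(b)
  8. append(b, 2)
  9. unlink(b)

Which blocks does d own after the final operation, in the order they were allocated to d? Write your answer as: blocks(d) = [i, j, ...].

[1] create(d) — d=0 (map F.......)
[2] append(d, 1) — d=0,1 (map FF......)
[3] create(a) — a=2 d=0,1 (map FFF.....)
[4] unlink(a) — d=0,1 (map FF......)
[5] create(b) — b=2 d=0,1 (map FFF.....)
[6] unlink(b) — d=0,1 (map FF......)
[7] create(b) — b=2 d=0,1 (map FFF.....)
[8] append(b, 2) — b=2,3,4 d=0,1 (map FFFFF...)
[9] unlink(b) — d=0,1 (map FF......)

blocks(d) = [0, 1]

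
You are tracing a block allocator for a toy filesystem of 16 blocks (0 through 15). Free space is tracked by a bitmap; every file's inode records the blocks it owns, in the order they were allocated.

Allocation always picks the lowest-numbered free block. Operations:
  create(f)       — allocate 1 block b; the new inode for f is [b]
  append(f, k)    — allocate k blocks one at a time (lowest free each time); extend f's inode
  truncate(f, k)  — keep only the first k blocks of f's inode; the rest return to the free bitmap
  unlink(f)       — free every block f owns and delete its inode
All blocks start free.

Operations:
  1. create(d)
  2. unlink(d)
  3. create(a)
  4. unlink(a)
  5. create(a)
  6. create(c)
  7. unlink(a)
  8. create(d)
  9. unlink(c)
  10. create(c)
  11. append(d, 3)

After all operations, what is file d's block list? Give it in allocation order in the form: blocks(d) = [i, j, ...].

  1. create(d)  ⇒  F...............  {d→[0]}
  2. unlink(d)  ⇒  ................  {}
  3. create(a)  ⇒  F...............  {a→[0]}
  4. unlink(a)  ⇒  ................  {}
  5. create(a)  ⇒  F...............  {a→[0]}
  6. create(c)  ⇒  FF..............  {a→[0]; c→[1]}
  7. unlink(a)  ⇒  .F..............  {c→[1]}
  8. create(d)  ⇒  FF..............  {c→[1]; d→[0]}
  9. unlink(c)  ⇒  F...............  {d→[0]}
  10. create(c)  ⇒  FF..............  {c→[1]; d→[0]}
  11. append(d, 3)  ⇒  FFFFF...........  {c→[1]; d→[0, 2, 3, 4]}

blocks(d) = [0, 2, 3, 4]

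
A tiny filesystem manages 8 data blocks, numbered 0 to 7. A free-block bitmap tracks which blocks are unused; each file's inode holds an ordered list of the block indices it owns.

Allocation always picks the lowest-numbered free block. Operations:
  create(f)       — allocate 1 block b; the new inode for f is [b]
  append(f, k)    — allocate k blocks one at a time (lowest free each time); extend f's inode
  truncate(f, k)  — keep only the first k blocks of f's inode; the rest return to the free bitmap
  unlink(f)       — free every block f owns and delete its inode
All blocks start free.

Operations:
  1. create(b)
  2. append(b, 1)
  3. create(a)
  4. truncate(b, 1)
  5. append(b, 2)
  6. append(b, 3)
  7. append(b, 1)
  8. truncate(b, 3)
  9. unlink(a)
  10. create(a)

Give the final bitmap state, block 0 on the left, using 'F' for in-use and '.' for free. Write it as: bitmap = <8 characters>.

bitmap = FFFF....

create(b): bitmap=F....... | b=[0]
append(b, 1): bitmap=FF...... | b=[0, 1]
create(a): bitmap=FFF..... | a=[2] b=[0, 1]
truncate(b, 1): bitmap=F.F..... | a=[2] b=[0]
append(b, 2): bitmap=FFFF.... | a=[2] b=[0, 1, 3]
append(b, 3): bitmap=FFFFFFF. | a=[2] b=[0, 1, 3, 4, 5, 6]
append(b, 1): bitmap=FFFFFFFF | a=[2] b=[0, 1, 3, 4, 5, 6, 7]
truncate(b, 3): bitmap=FFFF.... | a=[2] b=[0, 1, 3]
unlink(a): bitmap=FF.F.... | b=[0, 1, 3]
create(a): bitmap=FFFF.... | a=[2] b=[0, 1, 3]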